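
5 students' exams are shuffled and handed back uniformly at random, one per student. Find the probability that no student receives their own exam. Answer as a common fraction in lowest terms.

11/30

This is the derangement probability: permutations of 5 with no fixed point.
D(5) = 5! · (1 − 1/1! + 1/2! − ··· + (−1)^5/5!) = 44.
P = 44/120 = 11/30.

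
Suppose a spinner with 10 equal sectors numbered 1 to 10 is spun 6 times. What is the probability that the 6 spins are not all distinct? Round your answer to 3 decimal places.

0.849

P(all 6 different) = 10/10 · 9/10 · ··· · 5/10 ≈ 0.151.
P(at least two equal) = 1 − 0.151 = 0.849.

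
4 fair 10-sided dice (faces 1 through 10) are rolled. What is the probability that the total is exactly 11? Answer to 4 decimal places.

0.0120

There are 10^4 = 10000 equally likely outcomes.
The number of ordered 4-tuples from {1,…,10} summing to 11 is 120.
P(sum = 11) = 120/10000 = 3/250 ≈ 0.0120.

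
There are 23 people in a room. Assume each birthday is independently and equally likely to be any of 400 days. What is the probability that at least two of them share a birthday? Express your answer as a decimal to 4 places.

0.4752

It's easier to compute the probability that all 23 are distinct.
P(all distinct) = 400/400 · 399/400 · ··· · 378/400 ≈ 0.5248.
So the probability of at least one match is 1 − 0.5248 = 0.4752.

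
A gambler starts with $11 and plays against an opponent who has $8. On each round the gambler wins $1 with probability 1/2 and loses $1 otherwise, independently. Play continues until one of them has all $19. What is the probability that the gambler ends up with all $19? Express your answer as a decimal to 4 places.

0.5789

With a fair step, P(i) = ½P(i−1) + ½P(i+1) with P(0)=0, P(19)=1 has the linear solution P(i) = i/19.
P(11) = 11/19 ≈ 0.5789.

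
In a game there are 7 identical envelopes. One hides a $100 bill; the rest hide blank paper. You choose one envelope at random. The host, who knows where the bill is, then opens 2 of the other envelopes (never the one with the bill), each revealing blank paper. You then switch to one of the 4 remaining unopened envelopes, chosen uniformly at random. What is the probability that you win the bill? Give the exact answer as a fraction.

3/14

Your original envelope holds the bill with probability 1/7, so the other 6 collectively hold it with probability 6/7.
The host can always find 2 empty envelopes to open, so the reveals don't change that 6/7; it is now spread over the 4 remaining unopened envelopes.
P(win by switching) = (6/7) · (1/4) = 3/14.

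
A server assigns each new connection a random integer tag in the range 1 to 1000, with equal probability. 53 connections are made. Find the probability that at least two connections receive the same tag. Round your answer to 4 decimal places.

It's easier to compute the probability that all 53 are distinct.
P(all distinct) = 1000/1000 · 999/1000 · ··· · 948/1000 ≈ 0.2459.
So the probability of at least one match is 1 − 0.2459 = 0.7541.

0.7541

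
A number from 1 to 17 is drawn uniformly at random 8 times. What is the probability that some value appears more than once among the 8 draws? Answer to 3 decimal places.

0.859

P(all 8 different) = 17/17 · 16/17 · ··· · 10/17 ≈ 0.141.
P(at least two equal) = 1 − 0.141 = 0.859.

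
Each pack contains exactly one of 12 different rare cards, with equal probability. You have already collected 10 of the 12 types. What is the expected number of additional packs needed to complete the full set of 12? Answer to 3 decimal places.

Starting from 10 distinct types, each trial gives a new one with probability (12−i)/12 when i types are held, so the wait for the next new type is 12/(12−i).
E = 12/2 + 12/1 = 18 ≈ 18.000.

18.000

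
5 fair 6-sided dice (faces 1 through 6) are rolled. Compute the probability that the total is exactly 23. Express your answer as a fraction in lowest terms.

305/7776

There are 6^5 = 7776 equally likely outcomes.
The number of ordered 5-tuples from {1,…,6} summing to 23 is 305.
P(sum = 23) = 305/7776.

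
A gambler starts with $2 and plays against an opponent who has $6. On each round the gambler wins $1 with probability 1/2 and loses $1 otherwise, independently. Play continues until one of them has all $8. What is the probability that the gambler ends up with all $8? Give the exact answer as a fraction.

With a fair step, P(i) = ½P(i−1) + ½P(i+1) with P(0)=0, P(8)=1 has the linear solution P(i) = i/8.
P(2) = 2/8 = 1/4.

1/4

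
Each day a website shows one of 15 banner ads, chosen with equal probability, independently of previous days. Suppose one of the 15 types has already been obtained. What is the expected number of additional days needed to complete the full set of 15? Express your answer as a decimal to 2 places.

48.77

Starting from 1 distinct type, each trial gives a new one with probability (15−i)/15 when i types are held, so the wait for the next new type is 15/(15−i).
E = 15/14 + 15/13 + 15/12 + 15/11 + 15/10 + 15/9 + 15/8 + 15/7 + 15/6 + 15/5 + 15/4 + 15/3 + 15/2 + 15/1 = 1171733/24024 ≈ 48.77.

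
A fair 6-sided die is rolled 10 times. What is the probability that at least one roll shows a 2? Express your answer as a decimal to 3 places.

0.838

P(no roll shows a 2) = (5/6)^10 ≈ 0.162.
P(at least one) = 1 − 0.162 = 0.838.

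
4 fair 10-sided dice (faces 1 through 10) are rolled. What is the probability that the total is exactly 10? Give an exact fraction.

There are 10^4 = 10000 equally likely outcomes.
The number of ordered 4-tuples from {1,…,10} summing to 10 is 84.
P(sum = 10) = 84/10000 = 21/2500.

21/2500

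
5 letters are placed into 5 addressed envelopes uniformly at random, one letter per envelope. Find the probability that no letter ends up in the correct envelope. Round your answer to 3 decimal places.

0.367

This is the derangement probability: permutations of 5 with no fixed point.
D(5) = 5! · (1 − 1/1! + 1/2! − ··· + (−1)^5/5!) = 44.
P = 44/120 = 11/30 ≈ 0.367.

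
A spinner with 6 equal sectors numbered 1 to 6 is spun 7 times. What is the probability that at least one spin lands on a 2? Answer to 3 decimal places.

P(no spin lands on a 2) = (5/6)^7 ≈ 0.279.
P(at least one) = 1 − 0.279 = 0.721.

0.721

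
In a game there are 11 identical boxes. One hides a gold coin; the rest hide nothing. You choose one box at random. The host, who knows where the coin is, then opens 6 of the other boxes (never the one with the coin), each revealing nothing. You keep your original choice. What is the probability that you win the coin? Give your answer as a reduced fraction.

The host can always open 6 empty boxes regardless of your choice, so the reveals give no information about your original box.
P(win by staying) = 1/11.

1/11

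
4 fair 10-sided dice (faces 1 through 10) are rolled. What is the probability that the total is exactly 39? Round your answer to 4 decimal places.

0.0004

There are 10^4 = 10000 equally likely outcomes.
The number of ordered 4-tuples from {1,…,10} summing to 39 is 4.
P(sum = 39) = 4/10000 = 1/2500 ≈ 0.0004.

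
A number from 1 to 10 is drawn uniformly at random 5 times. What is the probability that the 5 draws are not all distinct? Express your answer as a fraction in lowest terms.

P(all 5 different) = 10/10 · 9/10 · ··· · 6/10 = 189/625.
P(at least two equal) = 1 − 189/625 = 436/625.

436/625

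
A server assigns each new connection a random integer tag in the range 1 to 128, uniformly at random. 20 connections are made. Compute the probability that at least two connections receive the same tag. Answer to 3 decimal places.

It's easier to compute the probability that all 20 are distinct.
P(all distinct) = 128/128 · 127/128 · ··· · 109/128 ≈ 0.209.
So the probability of at least one match is 1 − 0.209 = 0.791.

0.791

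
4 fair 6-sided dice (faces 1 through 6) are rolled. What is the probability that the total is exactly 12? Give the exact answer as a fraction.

There are 6^4 = 1296 equally likely outcomes.
The number of ordered 4-tuples from {1,…,6} summing to 12 is 125.
P(sum = 12) = 125/1296.

125/1296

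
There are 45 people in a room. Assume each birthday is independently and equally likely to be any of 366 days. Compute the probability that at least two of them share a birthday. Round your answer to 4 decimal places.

It's easier to compute the probability that all 45 are distinct.
P(all distinct) = 366/366 · 365/366 · ··· · 322/366 ≈ 0.0595.
So the probability of at least one match is 1 − 0.0595 = 0.9405.

0.9405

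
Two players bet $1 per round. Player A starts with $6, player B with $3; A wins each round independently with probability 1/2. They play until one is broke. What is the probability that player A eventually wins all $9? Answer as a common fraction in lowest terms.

2/3

With a fair step, P(i) = ½P(i−1) + ½P(i+1) with P(0)=0, P(9)=1 has the linear solution P(i) = i/9.
P(6) = 6/9 = 2/3.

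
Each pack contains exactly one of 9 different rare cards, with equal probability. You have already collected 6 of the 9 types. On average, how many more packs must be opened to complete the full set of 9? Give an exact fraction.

Starting from 6 distinct types, each trial gives a new one with probability (9−i)/9 when i types are held, so the wait for the next new type is 9/(9−i).
E = 9/3 + 9/2 + 9/1 = 33/2.

33/2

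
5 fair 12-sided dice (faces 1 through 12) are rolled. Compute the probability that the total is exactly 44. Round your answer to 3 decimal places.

0.018

There are 12^5 = 248832 equally likely outcomes.
The number of ordered 5-tuples from {1,…,12} summing to 44 is 4495.
P(sum = 44) = 4495/248832 ≈ 0.018.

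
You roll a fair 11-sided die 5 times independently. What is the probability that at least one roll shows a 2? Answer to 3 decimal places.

0.379

P(no roll shows a 2) = (10/11)^5 ≈ 0.621.
P(at least one) = 1 − 0.621 = 0.379.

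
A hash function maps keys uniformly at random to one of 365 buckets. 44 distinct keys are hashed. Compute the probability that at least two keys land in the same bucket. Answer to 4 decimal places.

0.9329

It's easier to compute the probability that all 44 are distinct.
P(all distinct) = 365/365 · 364/365 · ··· · 322/365 ≈ 0.0671.
So the probability of at least one match is 1 − 0.0671 = 0.9329.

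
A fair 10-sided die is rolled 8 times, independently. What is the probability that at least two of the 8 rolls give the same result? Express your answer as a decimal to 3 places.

0.982

P(all 8 different) = 10/10 · 9/10 · ··· · 3/10 ≈ 0.018.
P(at least two equal) = 1 − 0.018 = 0.982.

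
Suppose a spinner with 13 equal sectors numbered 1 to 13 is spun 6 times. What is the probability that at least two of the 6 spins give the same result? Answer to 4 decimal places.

P(all 6 different) = 13/13 · 12/13 · ··· · 8/13 ≈ 0.2560.
P(at least two equal) = 1 − 0.2560 = 0.7440.

0.7440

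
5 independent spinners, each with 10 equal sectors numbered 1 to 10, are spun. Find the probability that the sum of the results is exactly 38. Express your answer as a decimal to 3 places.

There are 10^5 = 100000 equally likely outcomes.
The number of ordered 5-tuples from {1,…,10} summing to 38 is 1745.
P(sum = 38) = 1745/100000 = 349/20000 ≈ 0.017.

0.017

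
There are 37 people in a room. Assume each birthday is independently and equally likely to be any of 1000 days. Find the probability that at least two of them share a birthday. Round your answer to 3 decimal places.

0.490

It's easier to compute the probability that all 37 are distinct.
P(all distinct) = 1000/1000 · 999/1000 · ··· · 964/1000 ≈ 0.510.
So the probability of at least one match is 1 − 0.510 = 0.490.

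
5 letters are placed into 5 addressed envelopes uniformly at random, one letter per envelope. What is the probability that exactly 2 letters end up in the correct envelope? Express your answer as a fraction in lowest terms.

Choose which 2 of the 5 are fixed: C(5,2) = 10 ways.
The remaining 3 must have no fixed point: D(3) = 2.
P = 10·2/120 = 1/6.

1/6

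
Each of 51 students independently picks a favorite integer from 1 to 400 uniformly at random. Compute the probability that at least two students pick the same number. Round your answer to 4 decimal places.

0.9642

It's easier to compute the probability that all 51 are distinct.
P(all distinct) = 400/400 · 399/400 · ··· · 350/400 ≈ 0.0358.
So the probability of at least one match is 1 − 0.0358 = 0.9642.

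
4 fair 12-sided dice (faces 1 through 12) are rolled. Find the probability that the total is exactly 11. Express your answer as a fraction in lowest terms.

There are 12^4 = 20736 equally likely outcomes.
The number of ordered 4-tuples from {1,…,12} summing to 11 is 120.
P(sum = 11) = 120/20736 = 5/864.

5/864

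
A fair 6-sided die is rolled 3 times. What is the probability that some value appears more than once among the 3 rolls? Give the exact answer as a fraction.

P(all 3 different) = 6/6 · 5/6 · ··· · 4/6 = 5/9.
P(at least two equal) = 1 − 5/9 = 4/9.

4/9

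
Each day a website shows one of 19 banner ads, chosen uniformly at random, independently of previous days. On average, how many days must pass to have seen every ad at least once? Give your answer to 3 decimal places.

After i distinct types are collected, each trial gives a new one with probability (19−i)/19, so the expected wait for the next new type is 19/(19−i).
E = 19/19 + 19/18 + 19/17 + 19/16 + 19/15 + 19/14 + 19/13 + 19/12 + 19/11 + 19/10 + 19/9 + 19/8 + 19/7 + 19/6 + 19/5 + 19/4 + 19/3 + 19/2 + 19/1 = 275295799/4084080 ≈ 67.407.

67.407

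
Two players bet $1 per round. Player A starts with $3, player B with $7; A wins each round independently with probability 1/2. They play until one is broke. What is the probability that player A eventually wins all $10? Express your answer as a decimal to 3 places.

With a fair step, P(i) = ½P(i−1) + ½P(i+1) with P(0)=0, P(10)=1 has the linear solution P(i) = i/10.
P(3) = 3/10 ≈ 0.300.

0.300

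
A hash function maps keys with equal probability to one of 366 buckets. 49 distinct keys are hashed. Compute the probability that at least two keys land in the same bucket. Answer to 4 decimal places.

It's easier to compute the probability that all 49 are distinct.
P(all distinct) = 366/366 · 365/366 · ··· · 318/366 ≈ 0.0346.
So the probability of at least one match is 1 − 0.0346 = 0.9654.

0.9654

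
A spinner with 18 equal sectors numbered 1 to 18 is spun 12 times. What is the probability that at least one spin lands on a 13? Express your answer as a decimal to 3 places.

0.496

P(no spin lands on a 13) = (17/18)^12 ≈ 0.504.
P(at least one) = 1 − 0.504 = 0.496.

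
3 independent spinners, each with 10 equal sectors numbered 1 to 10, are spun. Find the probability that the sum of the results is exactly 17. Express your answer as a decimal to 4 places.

0.0750

There are 10^3 = 1000 equally likely outcomes.
The number of ordered 3-tuples from {1,…,10} summing to 17 is 75.
P(sum = 17) = 75/1000 = 3/40 ≈ 0.0750.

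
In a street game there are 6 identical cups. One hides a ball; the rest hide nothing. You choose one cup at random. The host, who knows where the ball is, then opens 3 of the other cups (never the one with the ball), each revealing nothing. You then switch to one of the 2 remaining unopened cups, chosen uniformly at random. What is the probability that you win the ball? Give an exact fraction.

Your original cup holds the ball with probability 1/6, so the other 5 collectively hold it with probability 5/6.
The host can always find 3 empty cups to open, so the reveals don't change that 5/6; it is now spread over the 2 remaining unopened cups.
P(win by switching) = (5/6) · (1/2) = 5/12.

5/12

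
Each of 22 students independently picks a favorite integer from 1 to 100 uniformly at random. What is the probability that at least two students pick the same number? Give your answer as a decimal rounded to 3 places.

0.918

It's easier to compute the probability that all 22 are distinct.
P(all distinct) = 100/100 · 99/100 · ··· · 79/100 ≈ 0.082.
So the probability of at least one match is 1 − 0.082 = 0.918.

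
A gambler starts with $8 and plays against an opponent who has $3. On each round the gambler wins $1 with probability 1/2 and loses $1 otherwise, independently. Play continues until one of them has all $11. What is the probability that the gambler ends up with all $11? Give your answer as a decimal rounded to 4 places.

With a fair step, P(i) = ½P(i−1) + ½P(i+1) with P(0)=0, P(11)=1 has the linear solution P(i) = i/11.
P(8) = 8/11 ≈ 0.7273.

0.7273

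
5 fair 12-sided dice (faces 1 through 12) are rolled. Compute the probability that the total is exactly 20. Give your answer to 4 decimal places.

There are 12^5 = 248832 equally likely outcomes.
The number of ordered 5-tuples from {1,…,12} summing to 20 is 3701.
P(sum = 20) = 3701/248832 ≈ 0.0149.

0.0149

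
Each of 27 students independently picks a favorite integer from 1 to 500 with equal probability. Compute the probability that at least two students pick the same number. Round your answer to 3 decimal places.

0.511

It's easier to compute the probability that all 27 are distinct.
P(all distinct) = 500/500 · 499/500 · ··· · 474/500 ≈ 0.489.
So the probability of at least one match is 1 − 0.489 = 0.511.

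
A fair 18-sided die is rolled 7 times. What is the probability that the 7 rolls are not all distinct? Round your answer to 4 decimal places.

0.7380

P(all 7 different) = 18/18 · 17/18 · ··· · 12/18 ≈ 0.2620.
P(at least two equal) = 1 − 0.2620 = 0.7380.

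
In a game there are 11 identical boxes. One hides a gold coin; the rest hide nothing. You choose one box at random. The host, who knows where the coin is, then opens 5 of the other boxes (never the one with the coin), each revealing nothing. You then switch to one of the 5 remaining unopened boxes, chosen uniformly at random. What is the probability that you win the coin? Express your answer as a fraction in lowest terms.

Your original box holds the coin with probability 1/11, so the other 10 collectively hold it with probability 10/11.
The host can always find 5 empty boxes to open, so the reveals don't change that 10/11; it is now spread over the 5 remaining unopened boxes.
P(win by switching) = (10/11) · (1/5) = 2/11.

2/11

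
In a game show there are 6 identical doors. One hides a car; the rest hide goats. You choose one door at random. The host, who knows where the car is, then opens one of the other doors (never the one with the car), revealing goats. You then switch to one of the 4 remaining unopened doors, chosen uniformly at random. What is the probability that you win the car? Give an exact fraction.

Your original door holds the car with probability 1/6, so the other 5 collectively hold it with probability 5/6.
The host can always find an empty door to open, so this doesn't change that 5/6; it is now spread over the 4 remaining unopened doors.
P(win by switching) = (5/6) · (1/4) = 5/24.

5/24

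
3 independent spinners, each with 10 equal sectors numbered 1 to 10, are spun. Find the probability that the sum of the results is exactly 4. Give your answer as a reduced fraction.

There are 10^3 = 1000 equally likely outcomes.
The number of ordered 3-tuples from {1,…,10} summing to 4 is 3.
P(sum = 4) = 3/1000.

3/1000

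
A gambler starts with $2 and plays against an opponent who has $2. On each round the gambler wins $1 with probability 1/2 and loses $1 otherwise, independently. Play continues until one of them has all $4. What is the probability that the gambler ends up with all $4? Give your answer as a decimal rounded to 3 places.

0.500

With a fair step, P(i) = ½P(i−1) + ½P(i+1) with P(0)=0, P(4)=1 has the linear solution P(i) = i/4.
P(2) = 2/4 = 1/2 ≈ 0.500.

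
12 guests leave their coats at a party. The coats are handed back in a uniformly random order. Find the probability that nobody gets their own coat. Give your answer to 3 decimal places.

0.368

This is the derangement probability: permutations of 12 with no fixed point.
D(12) = 12! · (1 − 1/1! + 1/2! − ··· + (−1)^12/12!) = 176214841.
P = 176214841/479001600 = 16019531/43545600 ≈ 0.368.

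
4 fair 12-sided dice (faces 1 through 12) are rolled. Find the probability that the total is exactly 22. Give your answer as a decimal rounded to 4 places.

There are 12^4 = 20736 equally likely outcomes.
The number of ordered 4-tuples from {1,…,12} summing to 22 is 994.
P(sum = 22) = 994/20736 = 497/10368 ≈ 0.0479.

0.0479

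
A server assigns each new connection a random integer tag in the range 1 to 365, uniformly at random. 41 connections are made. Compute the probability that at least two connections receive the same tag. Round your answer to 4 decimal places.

It's easier to compute the probability that all 41 are distinct.
P(all distinct) = 365/365 · 364/365 · ··· · 325/365 ≈ 0.0968.
So the probability of at least one match is 1 − 0.0968 = 0.9032.

0.9032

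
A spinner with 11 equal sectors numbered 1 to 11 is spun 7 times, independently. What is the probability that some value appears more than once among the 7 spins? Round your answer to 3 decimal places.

P(all 7 different) = 11/11 · 10/11 · ··· · 5/11 ≈ 0.085.
P(at least two equal) = 1 − 0.085 = 0.915.

0.915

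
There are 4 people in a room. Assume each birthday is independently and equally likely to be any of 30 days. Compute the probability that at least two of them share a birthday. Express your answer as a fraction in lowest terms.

47/250

It's easier to compute the probability that all 4 are distinct.
P(all distinct) = 30/30 · 29/30 · ··· · 27/30 = 203/250.
So the probability of at least one match is 1 − 203/250 = 47/250.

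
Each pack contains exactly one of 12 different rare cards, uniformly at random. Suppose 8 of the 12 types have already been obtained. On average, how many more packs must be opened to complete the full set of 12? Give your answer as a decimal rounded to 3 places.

25.000

Starting from 8 distinct types, each trial gives a new one with probability (12−i)/12 when i types are held, so the wait for the next new type is 12/(12−i).
E = 12/4 + 12/3 + 12/2 + 12/1 = 25 ≈ 25.000.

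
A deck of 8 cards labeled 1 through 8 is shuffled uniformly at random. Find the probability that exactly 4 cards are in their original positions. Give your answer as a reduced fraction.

1/64

Choose which 4 of the 8 are fixed: C(8,4) = 70 ways.
The remaining 4 must have no fixed point: D(4) = 9.
P = 70·9/40320 = 1/64.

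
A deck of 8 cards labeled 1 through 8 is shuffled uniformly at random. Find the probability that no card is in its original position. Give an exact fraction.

2119/5760

This is the derangement probability: permutations of 8 with no fixed point.
D(8) = 8! · (1 − 1/1! + 1/2! − ··· + (−1)^8/8!) = 14833.
P = 14833/40320 = 2119/5760.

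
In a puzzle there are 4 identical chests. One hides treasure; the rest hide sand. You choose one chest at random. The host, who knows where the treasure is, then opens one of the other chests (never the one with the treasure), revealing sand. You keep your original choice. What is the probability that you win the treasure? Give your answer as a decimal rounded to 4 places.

The host can always open an empty chest regardless of your choice, so this gives no information about your original chest.
P(win by staying) = 1/4 ≈ 0.2500.

0.2500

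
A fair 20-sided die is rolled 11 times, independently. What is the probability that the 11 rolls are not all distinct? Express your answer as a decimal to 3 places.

P(all 11 different) = 20/20 · 19/20 · ··· · 10/20 ≈ 0.033.
P(at least two equal) = 1 − 0.033 = 0.967.

0.967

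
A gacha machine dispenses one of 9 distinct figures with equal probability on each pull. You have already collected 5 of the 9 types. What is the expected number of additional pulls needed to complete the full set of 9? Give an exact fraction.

75/4

Starting from 5 distinct types, each trial gives a new one with probability (9−i)/9 when i types are held, so the wait for the next new type is 9/(9−i).
E = 9/4 + 9/3 + 9/2 + 9/1 = 75/4.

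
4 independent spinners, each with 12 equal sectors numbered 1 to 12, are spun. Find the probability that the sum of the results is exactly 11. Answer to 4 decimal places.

0.0058

There are 12^4 = 20736 equally likely outcomes.
The number of ordered 4-tuples from {1,…,12} summing to 11 is 120.
P(sum = 11) = 120/20736 = 5/864 ≈ 0.0058.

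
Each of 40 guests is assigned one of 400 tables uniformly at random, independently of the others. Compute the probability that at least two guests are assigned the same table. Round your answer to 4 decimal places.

It's easier to compute the probability that all 40 are distinct.
P(all distinct) = 400/400 · 399/400 · ··· · 361/400 ≈ 0.1330.
So the probability of at least one match is 1 − 0.1330 = 0.8670.

0.8670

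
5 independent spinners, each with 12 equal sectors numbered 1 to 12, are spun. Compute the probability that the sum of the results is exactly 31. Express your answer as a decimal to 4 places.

There are 12^5 = 248832 equally likely outcomes.
The number of ordered 5-tuples from {1,…,12} summing to 31 is 12255.
P(sum = 31) = 12255/248832 = 4085/82944 ≈ 0.0493.

0.0493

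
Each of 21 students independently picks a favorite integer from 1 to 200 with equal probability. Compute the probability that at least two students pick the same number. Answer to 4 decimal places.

0.6631

It's easier to compute the probability that all 21 are distinct.
P(all distinct) = 200/200 · 199/200 · ··· · 180/200 ≈ 0.3369.
So the probability of at least one match is 1 − 0.3369 = 0.6631.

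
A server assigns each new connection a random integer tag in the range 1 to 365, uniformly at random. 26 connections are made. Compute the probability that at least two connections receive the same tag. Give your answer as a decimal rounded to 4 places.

It's easier to compute the probability that all 26 are distinct.
P(all distinct) = 365/365 · 364/365 · ··· · 340/365 ≈ 0.4018.
So the probability of at least one match is 1 − 0.4018 = 0.5982.

0.5982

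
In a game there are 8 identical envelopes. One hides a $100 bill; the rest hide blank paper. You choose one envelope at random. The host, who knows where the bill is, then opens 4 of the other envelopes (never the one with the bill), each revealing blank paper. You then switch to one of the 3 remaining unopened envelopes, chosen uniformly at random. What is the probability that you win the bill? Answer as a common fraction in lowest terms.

7/24

Your original envelope holds the bill with probability 1/8, so the other 7 collectively hold it with probability 7/8.
The host can always find 4 empty envelopes to open, so the reveals don't change that 7/8; it is now spread over the 3 remaining unopened envelopes.
P(win by switching) = (7/8) · (1/3) = 7/24.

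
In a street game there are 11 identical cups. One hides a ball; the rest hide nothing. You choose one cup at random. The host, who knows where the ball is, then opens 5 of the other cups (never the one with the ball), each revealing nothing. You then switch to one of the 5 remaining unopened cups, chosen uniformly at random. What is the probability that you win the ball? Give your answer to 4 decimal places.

Your original cup holds the ball with probability 1/11, so the other 10 collectively hold it with probability 10/11.
The host can always find 5 empty cups to open, so the reveals don't change that 10/11; it is now spread over the 5 remaining unopened cups.
P(win by switching) = (10/11) · (1/5) = 2/11 ≈ 0.1818.

0.1818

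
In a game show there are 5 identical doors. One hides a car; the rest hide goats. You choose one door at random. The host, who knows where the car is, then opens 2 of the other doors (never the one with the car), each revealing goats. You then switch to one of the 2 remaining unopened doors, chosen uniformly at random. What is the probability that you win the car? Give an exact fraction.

Your original door holds the car with probability 1/5, so the other 4 collectively hold it with probability 4/5.
The host can always find 2 empty doors to open, so the reveals don't change that 4/5; it is now spread over the 2 remaining unopened doors.
P(win by switching) = (4/5) · (1/2) = 2/5.

2/5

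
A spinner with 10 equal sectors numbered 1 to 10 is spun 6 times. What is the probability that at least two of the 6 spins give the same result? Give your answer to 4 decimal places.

0.8488

P(all 6 different) = 10/10 · 9/10 · ··· · 5/10 ≈ 0.1512.
P(at least two equal) = 1 − 0.1512 = 0.8488.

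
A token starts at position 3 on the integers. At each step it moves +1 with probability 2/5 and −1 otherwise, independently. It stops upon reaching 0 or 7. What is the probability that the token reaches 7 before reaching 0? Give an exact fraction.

Let r = q/p = (3/5)/(2/5) = 3/2. The recurrence P(i) = p·P(i+1) + q·P(i−1) with P(0)=0, P(7)=1 gives P(i) = (1 − r^i)/(1 − r^7).
P(3) = (1 − (3/2)^3) / (1 − (3/2)^7) = 304/2059.

304/2059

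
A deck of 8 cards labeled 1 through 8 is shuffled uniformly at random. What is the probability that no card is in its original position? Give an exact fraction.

2119/5760

This is the derangement probability: permutations of 8 with no fixed point.
D(8) = 8! · (1 − 1/1! + 1/2! − ··· + (−1)^8/8!) = 14833.
P = 14833/40320 = 2119/5760.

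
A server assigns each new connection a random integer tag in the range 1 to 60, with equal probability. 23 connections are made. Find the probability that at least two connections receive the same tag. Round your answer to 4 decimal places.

0.9923

It's easier to compute the probability that all 23 are distinct.
P(all distinct) = 60/60 · 59/60 · ··· · 38/60 ≈ 0.0077.
So the probability of at least one match is 1 − 0.0077 = 0.9923.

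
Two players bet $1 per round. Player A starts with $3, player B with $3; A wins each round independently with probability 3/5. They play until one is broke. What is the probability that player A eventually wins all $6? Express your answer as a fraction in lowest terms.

Let r = q/p = (2/5)/(3/5) = 2/3. The recurrence P(i) = p·P(i+1) + q·P(i−1) with P(0)=0, P(6)=1 gives P(i) = (1 − r^i)/(1 − r^6).
P(3) = (1 − (2/3)^3) / (1 − (2/3)^6) = 27/35.

27/35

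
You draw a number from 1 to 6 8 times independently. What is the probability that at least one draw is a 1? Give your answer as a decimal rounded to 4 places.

P(no draw is a 1) = (5/6)^8 ≈ 0.2326.
P(at least one) = 1 − 0.2326 = 0.7674.

0.7674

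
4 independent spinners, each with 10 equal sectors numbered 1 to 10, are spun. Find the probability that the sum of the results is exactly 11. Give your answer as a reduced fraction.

3/250

There are 10^4 = 10000 equally likely outcomes.
The number of ordered 4-tuples from {1,…,10} summing to 11 is 120.
P(sum = 11) = 120/10000 = 3/250.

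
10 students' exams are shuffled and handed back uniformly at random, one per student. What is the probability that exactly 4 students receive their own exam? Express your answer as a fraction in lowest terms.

Choose which 4 of the 10 are fixed: C(10,4) = 210 ways.
The remaining 6 must have no fixed point: D(6) = 265.
P = 210·265/3628800 = 53/3456.

53/3456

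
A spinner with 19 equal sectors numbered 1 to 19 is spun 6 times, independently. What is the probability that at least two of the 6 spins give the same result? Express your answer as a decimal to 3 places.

0.585

P(all 6 different) = 19/19 · 18/19 · ··· · 14/19 ≈ 0.415.
P(at least two equal) = 1 − 0.415 = 0.585.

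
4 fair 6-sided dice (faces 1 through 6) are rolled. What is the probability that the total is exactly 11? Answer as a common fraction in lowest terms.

There are 6^4 = 1296 equally likely outcomes.
The number of ordered 4-tuples from {1,…,6} summing to 11 is 104.
P(sum = 11) = 104/1296 = 13/162.

13/162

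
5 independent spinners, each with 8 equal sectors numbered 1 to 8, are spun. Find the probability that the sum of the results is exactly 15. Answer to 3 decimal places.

There are 8^5 = 32768 equally likely outcomes.
The number of ordered 5-tuples from {1,…,8} summing to 15 is 926.
P(sum = 15) = 926/32768 = 463/16384 ≈ 0.028.

0.028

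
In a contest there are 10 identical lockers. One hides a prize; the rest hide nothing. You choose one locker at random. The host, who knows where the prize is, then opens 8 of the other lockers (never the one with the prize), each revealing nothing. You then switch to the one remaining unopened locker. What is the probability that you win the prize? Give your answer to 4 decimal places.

0.9000

Your original locker holds the prize with probability 1/10, so the other 9 collectively hold it with probability 9/10.
The host can always find 8 empty lockers to open, so the reveals don't change that 9/10; it is now spread over the 1 remaining unopened locker.
P(win by switching) = (9/10) · (1/1) = 9/10 ≈ 0.9000.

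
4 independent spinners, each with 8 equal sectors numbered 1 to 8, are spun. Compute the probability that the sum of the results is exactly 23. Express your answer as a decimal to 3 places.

There are 8^4 = 4096 equally likely outcomes.
The number of ordered 4-tuples from {1,…,8} summing to 23 is 204.
P(sum = 23) = 204/4096 = 51/1024 ≈ 0.050.

0.050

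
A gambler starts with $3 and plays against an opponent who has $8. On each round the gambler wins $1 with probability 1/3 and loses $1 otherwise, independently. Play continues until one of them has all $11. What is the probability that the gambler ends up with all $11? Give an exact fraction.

7/2047

Let r = q/p = (2/3)/(1/3) = 2. The recurrence P(i) = p·P(i+1) + q·P(i−1) with P(0)=0, P(11)=1 gives P(i) = (1 − r^i)/(1 − r^11).
P(3) = (1 − (2)^3) / (1 − (2)^11) = 7/2047.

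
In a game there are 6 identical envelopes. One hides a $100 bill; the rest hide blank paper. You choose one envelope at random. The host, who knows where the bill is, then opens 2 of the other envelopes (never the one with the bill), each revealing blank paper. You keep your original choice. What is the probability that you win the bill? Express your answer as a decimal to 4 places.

The host can always open 2 empty envelopes regardless of your choice, so the reveals give no information about your original envelope.
P(win by staying) = 1/6 ≈ 0.1667.

0.1667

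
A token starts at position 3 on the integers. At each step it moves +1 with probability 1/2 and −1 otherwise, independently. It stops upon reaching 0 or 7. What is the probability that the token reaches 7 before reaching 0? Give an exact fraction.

3/7

With a fair step, P(i) = ½P(i−1) + ½P(i+1) with P(0)=0, P(7)=1 has the linear solution P(i) = i/7.
P(3) = 3/7.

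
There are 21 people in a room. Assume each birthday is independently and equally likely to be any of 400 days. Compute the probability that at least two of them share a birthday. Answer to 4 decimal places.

0.4139

It's easier to compute the probability that all 21 are distinct.
P(all distinct) = 400/400 · 399/400 · ··· · 380/400 ≈ 0.5861.
So the probability of at least one match is 1 − 0.5861 = 0.4139.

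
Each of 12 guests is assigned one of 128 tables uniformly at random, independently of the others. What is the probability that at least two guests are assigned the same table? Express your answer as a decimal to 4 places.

0.4125

It's easier to compute the probability that all 12 are distinct.
P(all distinct) = 128/128 · 127/128 · ··· · 117/128 ≈ 0.5875.
So the probability of at least one match is 1 − 0.5875 = 0.4125.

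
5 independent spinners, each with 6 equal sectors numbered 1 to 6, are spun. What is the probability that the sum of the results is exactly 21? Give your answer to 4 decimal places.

There are 6^5 = 7776 equally likely outcomes.
The number of ordered 5-tuples from {1,…,6} summing to 21 is 540.
P(sum = 21) = 540/7776 = 5/72 ≈ 0.0694.

0.0694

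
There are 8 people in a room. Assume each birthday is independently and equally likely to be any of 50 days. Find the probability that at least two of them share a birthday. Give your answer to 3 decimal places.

0.446

It's easier to compute the probability that all 8 are distinct.
P(all distinct) = 50/50 · 49/50 · ··· · 43/50 ≈ 0.554.
So the probability of at least one match is 1 − 0.554 = 0.446.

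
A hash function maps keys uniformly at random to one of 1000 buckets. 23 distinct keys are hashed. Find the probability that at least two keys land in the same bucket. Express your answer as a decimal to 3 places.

It's easier to compute the probability that all 23 are distinct.
P(all distinct) = 1000/1000 · 999/1000 · ··· · 978/1000 ≈ 0.775.
So the probability of at least one match is 1 − 0.775 = 0.225.

0.225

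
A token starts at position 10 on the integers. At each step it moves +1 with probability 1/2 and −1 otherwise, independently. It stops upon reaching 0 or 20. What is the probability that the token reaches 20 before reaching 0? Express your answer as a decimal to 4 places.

With a fair step, P(i) = ½P(i−1) + ½P(i+1) with P(0)=0, P(20)=1 has the linear solution P(i) = i/20.
P(10) = 10/20 = 1/2 ≈ 0.5000.

0.5000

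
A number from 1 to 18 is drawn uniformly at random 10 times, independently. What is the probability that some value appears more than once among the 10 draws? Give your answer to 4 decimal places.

P(all 10 different) = 18/18 · 17/18 · ··· · 9/18 ≈ 0.0445.
P(at least two equal) = 1 − 0.0445 = 0.9555.

0.9555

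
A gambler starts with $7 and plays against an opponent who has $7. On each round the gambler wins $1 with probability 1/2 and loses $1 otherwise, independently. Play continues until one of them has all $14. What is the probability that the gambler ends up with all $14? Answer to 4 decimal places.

0.5000

With a fair step, P(i) = ½P(i−1) + ½P(i+1) with P(0)=0, P(14)=1 has the linear solution P(i) = i/14.
P(7) = 7/14 = 1/2 ≈ 0.5000.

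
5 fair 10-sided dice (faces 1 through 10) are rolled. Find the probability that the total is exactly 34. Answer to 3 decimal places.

There are 10^5 = 100000 equally likely outcomes.
The number of ordered 5-tuples from {1,…,10} summing to 34 is 3795.
P(sum = 34) = 3795/100000 = 759/20000 ≈ 0.038.

0.038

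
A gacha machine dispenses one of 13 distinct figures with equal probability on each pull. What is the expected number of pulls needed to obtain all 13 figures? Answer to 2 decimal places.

After i distinct types are collected, each trial gives a new one with probability (13−i)/13, so the expected wait for the next new type is 13/(13−i).
E = 13/13 + 13/12 + 13/11 + 13/10 + 13/9 + 13/8 + 13/7 + 13/6 + 13/5 + 13/4 + 13/3 + 13/2 + 13/1 = 1145993/27720 ≈ 41.34.

41.34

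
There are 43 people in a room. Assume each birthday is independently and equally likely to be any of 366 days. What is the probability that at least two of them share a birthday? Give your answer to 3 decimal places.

0.923

It's easier to compute the probability that all 43 are distinct.
P(all distinct) = 366/366 · 365/366 · ··· · 324/366 ≈ 0.077.
So the probability of at least one match is 1 − 0.077 = 0.923.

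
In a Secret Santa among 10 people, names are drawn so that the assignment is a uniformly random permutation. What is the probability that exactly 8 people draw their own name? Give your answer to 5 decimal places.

Choose which 8 of the 10 are fixed: C(10,8) = 45 ways.
The remaining 2 must have no fixed point: D(2) = 1.
P = 45·1/3628800 = 1/80640 ≈ 0.00001.

0.00001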